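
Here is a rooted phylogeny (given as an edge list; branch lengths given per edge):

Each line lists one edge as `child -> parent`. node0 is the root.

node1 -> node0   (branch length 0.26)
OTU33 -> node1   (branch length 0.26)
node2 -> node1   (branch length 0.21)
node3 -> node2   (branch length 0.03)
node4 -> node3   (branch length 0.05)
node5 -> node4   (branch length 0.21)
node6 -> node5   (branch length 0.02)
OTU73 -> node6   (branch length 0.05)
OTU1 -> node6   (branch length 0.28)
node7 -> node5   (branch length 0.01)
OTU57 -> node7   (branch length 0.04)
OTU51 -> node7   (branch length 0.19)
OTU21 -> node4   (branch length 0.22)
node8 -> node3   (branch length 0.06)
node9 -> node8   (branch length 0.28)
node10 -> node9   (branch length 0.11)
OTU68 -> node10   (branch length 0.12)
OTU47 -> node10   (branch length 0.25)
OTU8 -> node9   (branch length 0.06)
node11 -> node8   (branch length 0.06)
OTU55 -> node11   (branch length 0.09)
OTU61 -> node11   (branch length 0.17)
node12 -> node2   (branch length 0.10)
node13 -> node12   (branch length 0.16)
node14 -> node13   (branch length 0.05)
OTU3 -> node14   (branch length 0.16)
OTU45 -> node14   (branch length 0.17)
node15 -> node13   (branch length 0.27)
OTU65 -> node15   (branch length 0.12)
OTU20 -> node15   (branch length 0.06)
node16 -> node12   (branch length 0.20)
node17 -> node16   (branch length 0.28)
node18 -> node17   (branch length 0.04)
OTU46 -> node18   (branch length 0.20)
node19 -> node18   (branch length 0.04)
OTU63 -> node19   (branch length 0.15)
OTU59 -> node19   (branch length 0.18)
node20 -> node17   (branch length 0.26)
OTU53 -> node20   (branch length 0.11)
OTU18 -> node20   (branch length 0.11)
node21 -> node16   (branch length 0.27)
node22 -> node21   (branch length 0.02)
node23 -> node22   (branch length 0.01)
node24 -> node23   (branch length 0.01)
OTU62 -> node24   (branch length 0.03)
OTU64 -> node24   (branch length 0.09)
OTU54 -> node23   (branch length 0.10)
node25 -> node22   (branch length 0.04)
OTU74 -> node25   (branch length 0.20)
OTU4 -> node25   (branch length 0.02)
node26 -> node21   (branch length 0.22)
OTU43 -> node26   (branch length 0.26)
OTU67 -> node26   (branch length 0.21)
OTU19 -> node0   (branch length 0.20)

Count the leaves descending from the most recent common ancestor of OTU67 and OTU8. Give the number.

26

The MRCA of OTU67 and OTU8 is the node subtending (((((OTU73,OTU1),(OTU57,OTU51)),OTU21),(((OTU68,OTU47),OTU8),(OTU55,OTU61))),(((OTU3,OTU45),(OTU65,OTU20)),(((OTU46,(OTU63,OTU59)),(OTU53,OTU18)),((((OTU62,OTU64),OTU54),(OTU74,OTU4)),(OTU43,OTU67))))).
That clade contains 26 terminal taxa: OTU1, OTU18, OTU20, OTU21, OTU3, OTU4, OTU43, OTU45, OTU46, OTU47, OTU51, OTU53, OTU54, OTU55, OTU57, OTU59, OTU61, OTU62, OTU63, OTU64, OTU65, OTU67, OTU68, OTU73, OTU74, OTU8.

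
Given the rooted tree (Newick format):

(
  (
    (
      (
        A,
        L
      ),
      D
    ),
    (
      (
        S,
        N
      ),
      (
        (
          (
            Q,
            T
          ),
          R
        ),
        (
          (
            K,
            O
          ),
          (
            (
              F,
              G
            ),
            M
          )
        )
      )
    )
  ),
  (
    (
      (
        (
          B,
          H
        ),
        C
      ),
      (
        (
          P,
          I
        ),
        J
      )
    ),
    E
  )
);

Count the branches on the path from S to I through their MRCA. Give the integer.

9

The MRCA of S and I is the root of the tree.
From S up to that node: 4 branches. From I up to the same node: 5 branches. Total: 4 + 5 = 9.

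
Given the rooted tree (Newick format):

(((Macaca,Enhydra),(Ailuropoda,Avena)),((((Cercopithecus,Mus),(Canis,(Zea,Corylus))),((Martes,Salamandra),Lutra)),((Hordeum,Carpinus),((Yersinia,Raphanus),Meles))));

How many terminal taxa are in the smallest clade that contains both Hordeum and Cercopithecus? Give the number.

The MRCA of Hordeum and Cercopithecus is the node subtending ((((Cercopithecus,Mus),(Canis,(Zea,Corylus))),((Martes,Salamandra),Lutra)),((Hordeum,Carpinus),((Yersinia,Raphanus),Meles))).
That clade contains 13 terminal taxa: Canis, Carpinus, Cercopithecus, Corylus, Hordeum, Lutra, Martes, Meles, Mus, Raphanus, Salamandra, Yersinia, Zea.

13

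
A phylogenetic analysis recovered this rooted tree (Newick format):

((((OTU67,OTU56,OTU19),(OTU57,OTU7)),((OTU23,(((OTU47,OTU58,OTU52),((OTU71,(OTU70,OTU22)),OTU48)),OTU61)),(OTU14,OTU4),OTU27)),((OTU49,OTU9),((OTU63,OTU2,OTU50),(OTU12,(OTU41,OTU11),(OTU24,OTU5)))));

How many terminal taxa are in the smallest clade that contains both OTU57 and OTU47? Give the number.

17

The MRCA of OTU57 and OTU47 is the node subtending (((OTU67,OTU56,OTU19),(OTU57,OTU7)),((OTU23,(((OTU47,OTU58,OTU52),((OTU71,(OTU70,OTU22)),OTU48)),OTU61)),(OTU14,OTU4),OTU27)).
That clade contains 17 terminal taxa: OTU14, OTU19, OTU22, OTU23, OTU27, OTU4, OTU47, OTU48, OTU52, OTU56, OTU57, OTU58, OTU61, OTU67, OTU7, OTU70, OTU71.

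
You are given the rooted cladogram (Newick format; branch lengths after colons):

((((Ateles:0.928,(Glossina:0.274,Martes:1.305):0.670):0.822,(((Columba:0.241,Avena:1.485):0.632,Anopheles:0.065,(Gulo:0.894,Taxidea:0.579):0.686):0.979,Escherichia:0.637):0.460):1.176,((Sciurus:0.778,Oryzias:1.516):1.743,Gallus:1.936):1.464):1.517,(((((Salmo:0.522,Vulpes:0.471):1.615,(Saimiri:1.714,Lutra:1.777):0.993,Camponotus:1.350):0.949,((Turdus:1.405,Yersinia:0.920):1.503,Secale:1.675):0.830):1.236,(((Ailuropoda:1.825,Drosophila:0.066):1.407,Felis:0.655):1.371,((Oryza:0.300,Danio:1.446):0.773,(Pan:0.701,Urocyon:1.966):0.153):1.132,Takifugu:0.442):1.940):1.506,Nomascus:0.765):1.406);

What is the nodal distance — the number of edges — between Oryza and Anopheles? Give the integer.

The MRCA of Oryza and Anopheles is the root of the tree.
From Oryza up to that node: 6 branches. From Anopheles up to the same node: 5 branches. Total: 6 + 5 = 11.

11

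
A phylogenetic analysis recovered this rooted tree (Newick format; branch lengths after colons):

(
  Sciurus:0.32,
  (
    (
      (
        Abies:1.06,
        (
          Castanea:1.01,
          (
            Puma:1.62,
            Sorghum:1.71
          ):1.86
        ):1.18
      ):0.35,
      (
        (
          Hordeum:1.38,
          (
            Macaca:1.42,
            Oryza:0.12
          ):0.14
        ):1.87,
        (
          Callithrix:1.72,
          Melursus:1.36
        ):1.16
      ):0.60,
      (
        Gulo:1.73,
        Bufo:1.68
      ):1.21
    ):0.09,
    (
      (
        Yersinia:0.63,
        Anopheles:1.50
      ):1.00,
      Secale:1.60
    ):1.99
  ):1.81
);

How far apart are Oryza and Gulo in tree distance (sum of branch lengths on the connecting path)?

The path runs Oryza → … → MRCA → … → Gulo; the MRCA is the node subtending ((Abies,(Castanea,(Puma,Sorghum))),((Hordeum,(Macaca,Oryza)),(Callithrix,Melursus)),(Gulo,Bufo)).
Branch lengths along that path: 0.12 + 0.14 + 1.87 + 0.60 + 1.21 + 1.73 = 5.67.

5.67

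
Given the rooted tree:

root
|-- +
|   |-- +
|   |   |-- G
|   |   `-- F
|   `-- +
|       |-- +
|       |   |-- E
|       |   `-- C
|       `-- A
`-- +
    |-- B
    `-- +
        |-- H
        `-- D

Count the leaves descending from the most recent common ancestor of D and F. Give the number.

8

The MRCA of D and F is the root, so the clade is the entire tree.
That clade contains 8 terminal taxa: A, B, C, D, E, F, G, H.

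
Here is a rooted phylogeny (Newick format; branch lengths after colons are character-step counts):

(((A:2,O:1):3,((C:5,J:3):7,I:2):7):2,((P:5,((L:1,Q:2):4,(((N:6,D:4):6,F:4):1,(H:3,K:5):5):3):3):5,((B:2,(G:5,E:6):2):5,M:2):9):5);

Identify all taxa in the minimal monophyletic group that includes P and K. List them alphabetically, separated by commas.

Tracing P: it sits inside (P,((L,Q),(((N,D),F),(H,K)))).
Tracing K: it sits inside (H,K).
The smallest clade enclosing both is (P,((L,Q),(((N,D),F),(H,K)))); the answer is its 8 terminal taxa in alphabetical order.

D, F, H, K, L, N, P, Q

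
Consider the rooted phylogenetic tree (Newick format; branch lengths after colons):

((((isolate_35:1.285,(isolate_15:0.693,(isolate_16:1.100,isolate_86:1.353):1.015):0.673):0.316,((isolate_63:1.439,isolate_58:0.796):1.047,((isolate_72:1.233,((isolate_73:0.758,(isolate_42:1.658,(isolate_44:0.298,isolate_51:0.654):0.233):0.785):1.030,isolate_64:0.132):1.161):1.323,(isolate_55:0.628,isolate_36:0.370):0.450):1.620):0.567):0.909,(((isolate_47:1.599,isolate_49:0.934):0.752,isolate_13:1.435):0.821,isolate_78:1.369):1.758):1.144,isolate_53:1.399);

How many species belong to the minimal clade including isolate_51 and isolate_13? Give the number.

18

The MRCA of isolate_51 and isolate_13 is the node subtending (((isolate_35,(isolate_15,(isolate_16,isolate_86))),((isolate_63,isolate_58),((isolate_72,((isolate_73,(isolate_42,(isolate_44,isolate_51))),isolate_64)),(isolate_55,isolate_36)))),(((isolate_47,isolate_49),isolate_13),isolate_78)).
That clade contains 18 terminal taxa: isolate_13, isolate_15, isolate_16, isolate_35, isolate_36, isolate_42, isolate_44, isolate_47, isolate_49, isolate_51, isolate_55, isolate_58, isolate_63, isolate_64, isolate_72, isolate_73, isolate_78, isolate_86.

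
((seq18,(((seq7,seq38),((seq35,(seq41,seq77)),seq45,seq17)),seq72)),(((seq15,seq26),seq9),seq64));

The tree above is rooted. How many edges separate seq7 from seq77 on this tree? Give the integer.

6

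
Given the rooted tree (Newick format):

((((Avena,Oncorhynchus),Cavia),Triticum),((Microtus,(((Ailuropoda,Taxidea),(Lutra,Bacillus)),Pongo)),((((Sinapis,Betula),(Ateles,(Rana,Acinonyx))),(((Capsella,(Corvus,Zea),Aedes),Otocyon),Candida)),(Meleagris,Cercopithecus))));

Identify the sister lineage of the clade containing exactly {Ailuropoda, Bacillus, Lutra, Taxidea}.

Pongo

The clade containing exactly {Ailuropoda, Bacillus, Lutra, Taxidea} attaches to the tree at the node subtending (((Ailuropoda,Taxidea),(Lutra,Bacillus)),Pongo).
The other lineage descending from that same node — the sister group — is the single tip Pongo.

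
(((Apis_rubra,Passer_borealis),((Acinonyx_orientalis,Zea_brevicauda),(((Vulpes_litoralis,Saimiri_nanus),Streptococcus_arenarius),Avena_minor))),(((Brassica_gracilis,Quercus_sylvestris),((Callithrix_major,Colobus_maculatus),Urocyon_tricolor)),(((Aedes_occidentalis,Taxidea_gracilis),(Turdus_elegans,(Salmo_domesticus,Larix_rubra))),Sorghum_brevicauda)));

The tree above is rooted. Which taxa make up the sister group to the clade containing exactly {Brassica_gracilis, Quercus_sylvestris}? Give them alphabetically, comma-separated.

Callithrix_major, Colobus_maculatus, Urocyon_tricolor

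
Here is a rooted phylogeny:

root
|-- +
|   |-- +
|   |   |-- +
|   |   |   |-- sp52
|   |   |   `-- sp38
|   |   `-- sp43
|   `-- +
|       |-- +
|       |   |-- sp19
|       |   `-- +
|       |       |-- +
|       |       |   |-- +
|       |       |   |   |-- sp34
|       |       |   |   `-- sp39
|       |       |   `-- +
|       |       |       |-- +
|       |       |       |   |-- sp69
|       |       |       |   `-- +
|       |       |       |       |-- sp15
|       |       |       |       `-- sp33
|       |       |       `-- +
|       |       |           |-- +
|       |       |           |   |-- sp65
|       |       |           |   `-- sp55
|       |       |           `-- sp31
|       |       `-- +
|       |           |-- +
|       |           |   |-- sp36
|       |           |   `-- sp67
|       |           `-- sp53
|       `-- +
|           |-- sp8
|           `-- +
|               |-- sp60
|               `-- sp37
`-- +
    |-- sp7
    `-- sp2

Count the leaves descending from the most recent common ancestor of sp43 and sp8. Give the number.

The MRCA of sp43 and sp8 is the node subtending (((sp52,sp38),sp43),((sp19,(((sp34,sp39),((sp69,(sp15,sp33)),((sp65,sp55),sp31))),((sp36,sp67),sp53))),(sp8,(sp60,sp37)))).
That clade contains 18 terminal taxa: sp15, sp19, sp31, sp33, sp34, sp36, sp37, sp38, sp39, sp43, sp52, sp53, sp55, sp60, sp65, sp67, sp69, sp8.

18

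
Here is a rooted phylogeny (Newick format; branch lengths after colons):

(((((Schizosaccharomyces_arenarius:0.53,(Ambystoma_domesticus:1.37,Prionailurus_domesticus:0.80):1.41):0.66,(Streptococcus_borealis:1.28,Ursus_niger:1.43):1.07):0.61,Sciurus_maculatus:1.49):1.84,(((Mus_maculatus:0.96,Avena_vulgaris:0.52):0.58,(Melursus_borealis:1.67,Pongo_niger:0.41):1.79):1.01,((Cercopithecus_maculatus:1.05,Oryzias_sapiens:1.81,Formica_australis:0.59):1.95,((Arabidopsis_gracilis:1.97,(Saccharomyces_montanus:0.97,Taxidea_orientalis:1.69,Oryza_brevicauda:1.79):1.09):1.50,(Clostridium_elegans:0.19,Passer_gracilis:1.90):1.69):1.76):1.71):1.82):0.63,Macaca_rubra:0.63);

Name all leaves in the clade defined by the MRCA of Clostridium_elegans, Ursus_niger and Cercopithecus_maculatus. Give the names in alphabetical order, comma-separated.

Ambystoma_domesticus, Arabidopsis_gracilis, Avena_vulgaris, Cercopithecus_maculatus, Clostridium_elegans, Formica_australis, Melursus_borealis, Mus_maculatus, Oryza_brevicauda, Oryzias_sapiens, Passer_gracilis, Pongo_niger, Prionailurus_domesticus, Saccharomyces_montanus, Schizosaccharomyces_arenarius, Sciurus_maculatus, Streptococcus_borealis, Taxidea_orientalis, Ursus_niger

Tracing Clostridium_elegans: it sits inside (Clostridium_elegans,Passer_gracilis).
Tracing Ursus_niger: it sits inside (Streptococcus_borealis,Ursus_niger).
Tracing Cercopithecus_maculatus: it sits inside (Cercopithecus_maculatus,Oryzias_sapiens,Formica_australis).
The smallest clade enclosing all 3 is ((((Schizosaccharomyces_arenarius,(Ambystoma_domesticus,Prionailurus_domesticus)),(Streptococcus_borealis,Ursus_niger)),Sciurus_maculatus),(((Mus_maculatus,Avena_vulgaris),(Melursus_borealis,Pongo_niger)),((Cercopithecus_maculatus,Oryzias_sapiens,Formica_australis),((Arabidopsis_gracilis,(Saccharomyces_montanus,Taxidea_orientalis,Oryza_brevicauda)),(Clostridium_elegans,Passer_gracilis))))); the answer is its 19 terminal taxa in alphabetical order.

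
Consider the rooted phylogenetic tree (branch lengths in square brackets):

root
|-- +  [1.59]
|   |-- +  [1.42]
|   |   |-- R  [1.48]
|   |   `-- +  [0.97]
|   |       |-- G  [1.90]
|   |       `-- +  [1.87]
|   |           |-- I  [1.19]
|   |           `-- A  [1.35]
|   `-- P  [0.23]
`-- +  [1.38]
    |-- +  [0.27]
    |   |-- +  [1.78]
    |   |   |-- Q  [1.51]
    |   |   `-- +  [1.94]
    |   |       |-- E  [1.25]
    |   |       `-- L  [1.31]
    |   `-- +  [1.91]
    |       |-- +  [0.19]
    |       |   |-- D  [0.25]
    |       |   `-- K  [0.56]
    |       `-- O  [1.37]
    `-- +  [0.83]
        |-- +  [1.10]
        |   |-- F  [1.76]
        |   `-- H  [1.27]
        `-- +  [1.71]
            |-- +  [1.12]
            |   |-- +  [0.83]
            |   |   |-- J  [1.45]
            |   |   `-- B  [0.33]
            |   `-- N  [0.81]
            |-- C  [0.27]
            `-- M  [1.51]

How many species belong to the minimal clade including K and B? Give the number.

The MRCA of K and B is the node subtending (((Q,(E,L)),((D,K),O)),((F,H),(((J,B),N),C,M))).
That clade contains 13 terminal taxa: B, C, D, E, F, H, J, K, L, M, N, O, Q.

13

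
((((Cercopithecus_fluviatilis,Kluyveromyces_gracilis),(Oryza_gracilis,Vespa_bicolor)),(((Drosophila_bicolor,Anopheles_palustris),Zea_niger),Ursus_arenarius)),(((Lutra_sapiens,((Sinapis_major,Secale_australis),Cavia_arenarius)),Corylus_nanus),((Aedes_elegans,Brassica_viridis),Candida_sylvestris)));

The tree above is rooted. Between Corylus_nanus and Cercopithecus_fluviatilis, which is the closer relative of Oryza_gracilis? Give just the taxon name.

Cercopithecus_fluviatilis

The MRCA of Oryza_gracilis and Cercopithecus_fluviatilis subtends ((Cercopithecus_fluviatilis,Kluyveromyces_gracilis),(Oryza_gracilis,Vespa_bicolor)) (4 taxa).
The MRCA of Oryza_gracilis and Corylus_nanus is the root, subtending the entire tree (16 taxa).
The first is nested inside the second, so Oryza_gracilis shares a more recent common ancestor with Cercopithecus_fluviatilis.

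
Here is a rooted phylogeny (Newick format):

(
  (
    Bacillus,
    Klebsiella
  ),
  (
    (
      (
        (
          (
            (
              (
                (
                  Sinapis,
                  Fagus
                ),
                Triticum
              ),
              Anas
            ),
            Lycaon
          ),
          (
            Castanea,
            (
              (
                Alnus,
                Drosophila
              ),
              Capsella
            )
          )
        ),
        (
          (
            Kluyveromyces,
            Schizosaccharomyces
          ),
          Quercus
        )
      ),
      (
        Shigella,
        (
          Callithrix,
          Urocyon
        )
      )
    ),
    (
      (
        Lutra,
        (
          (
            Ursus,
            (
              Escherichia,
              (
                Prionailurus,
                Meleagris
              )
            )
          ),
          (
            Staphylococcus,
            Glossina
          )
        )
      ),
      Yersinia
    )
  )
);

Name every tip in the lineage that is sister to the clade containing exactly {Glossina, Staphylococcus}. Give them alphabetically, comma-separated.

Escherichia, Meleagris, Prionailurus, Ursus

The clade containing exactly {Glossina, Staphylococcus} attaches to the tree at the node subtending ((Ursus,(Escherichia,(Prionailurus,Meleagris))),(Staphylococcus,Glossina)).
The other lineage descending from that same node — the sister group — is (Ursus,(Escherichia,(Prionailurus,Meleagris))); its 4 tips in alphabetical order are the answer.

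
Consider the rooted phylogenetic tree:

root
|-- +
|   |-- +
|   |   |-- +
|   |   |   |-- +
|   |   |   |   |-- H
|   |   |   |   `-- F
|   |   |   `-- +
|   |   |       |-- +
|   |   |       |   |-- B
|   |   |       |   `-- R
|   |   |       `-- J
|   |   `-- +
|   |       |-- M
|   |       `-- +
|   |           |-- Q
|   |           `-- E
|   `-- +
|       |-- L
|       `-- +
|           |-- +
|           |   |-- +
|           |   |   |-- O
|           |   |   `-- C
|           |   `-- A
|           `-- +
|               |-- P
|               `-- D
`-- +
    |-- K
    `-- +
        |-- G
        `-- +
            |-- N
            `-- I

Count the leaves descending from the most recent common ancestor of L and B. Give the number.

The MRCA of L and B is the node subtending ((((H,F),((B,R),J)),(M,(Q,E))),(L,(((O,C),A),(P,D)))).
That clade contains 14 terminal taxa: A, B, C, D, E, F, H, J, L, M, O, P, Q, R.

14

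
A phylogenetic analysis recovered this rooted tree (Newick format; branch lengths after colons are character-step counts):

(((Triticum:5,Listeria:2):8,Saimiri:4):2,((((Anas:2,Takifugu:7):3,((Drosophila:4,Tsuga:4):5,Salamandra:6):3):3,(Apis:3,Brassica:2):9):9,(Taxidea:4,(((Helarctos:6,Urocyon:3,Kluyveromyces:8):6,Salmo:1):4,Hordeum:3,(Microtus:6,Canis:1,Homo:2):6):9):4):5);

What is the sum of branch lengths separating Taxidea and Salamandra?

29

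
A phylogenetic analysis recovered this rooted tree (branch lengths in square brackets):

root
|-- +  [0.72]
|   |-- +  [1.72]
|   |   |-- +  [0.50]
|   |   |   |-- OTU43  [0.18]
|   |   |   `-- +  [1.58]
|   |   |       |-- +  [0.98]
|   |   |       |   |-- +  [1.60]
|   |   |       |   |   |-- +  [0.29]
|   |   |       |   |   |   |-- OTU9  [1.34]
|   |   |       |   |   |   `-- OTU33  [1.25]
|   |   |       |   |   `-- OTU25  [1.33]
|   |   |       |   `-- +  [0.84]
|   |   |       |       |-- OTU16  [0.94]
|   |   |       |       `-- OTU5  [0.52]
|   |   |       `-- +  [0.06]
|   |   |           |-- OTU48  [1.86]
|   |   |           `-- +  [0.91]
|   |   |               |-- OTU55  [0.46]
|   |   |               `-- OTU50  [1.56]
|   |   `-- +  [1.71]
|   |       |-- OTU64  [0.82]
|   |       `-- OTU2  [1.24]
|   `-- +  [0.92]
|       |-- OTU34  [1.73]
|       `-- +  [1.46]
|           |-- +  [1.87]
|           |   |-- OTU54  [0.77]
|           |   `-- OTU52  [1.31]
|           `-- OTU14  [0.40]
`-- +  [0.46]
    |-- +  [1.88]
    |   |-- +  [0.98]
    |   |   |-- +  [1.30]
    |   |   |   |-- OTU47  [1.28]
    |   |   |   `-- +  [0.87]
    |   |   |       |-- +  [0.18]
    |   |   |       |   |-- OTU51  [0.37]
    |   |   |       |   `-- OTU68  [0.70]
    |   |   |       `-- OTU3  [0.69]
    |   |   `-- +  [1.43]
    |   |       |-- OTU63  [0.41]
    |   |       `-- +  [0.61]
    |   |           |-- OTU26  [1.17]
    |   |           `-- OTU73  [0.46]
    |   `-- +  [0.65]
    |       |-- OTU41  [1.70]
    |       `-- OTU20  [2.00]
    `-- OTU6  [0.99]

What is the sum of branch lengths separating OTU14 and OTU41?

The path runs OTU14 → … → MRCA → … → OTU41; the MRCA is the root of the tree.
Branch lengths along that path: 0.40 + 1.46 + 0.92 + 0.72 + 0.46 + 1.88 + 0.65 + 1.70 = 8.19.

8.19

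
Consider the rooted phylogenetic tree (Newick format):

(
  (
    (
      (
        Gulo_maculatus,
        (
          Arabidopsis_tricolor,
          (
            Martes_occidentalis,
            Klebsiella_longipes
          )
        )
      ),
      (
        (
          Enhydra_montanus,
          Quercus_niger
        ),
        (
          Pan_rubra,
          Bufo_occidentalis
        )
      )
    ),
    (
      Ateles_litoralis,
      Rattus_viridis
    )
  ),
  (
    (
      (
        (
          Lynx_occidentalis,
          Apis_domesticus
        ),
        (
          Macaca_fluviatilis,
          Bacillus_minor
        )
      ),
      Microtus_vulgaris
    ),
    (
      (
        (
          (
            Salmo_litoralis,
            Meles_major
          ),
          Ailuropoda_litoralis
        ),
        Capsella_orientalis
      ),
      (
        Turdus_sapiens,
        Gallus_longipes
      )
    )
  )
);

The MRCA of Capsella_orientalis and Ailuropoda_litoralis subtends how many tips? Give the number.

4

The MRCA of Capsella_orientalis and Ailuropoda_litoralis is the node subtending (((Salmo_litoralis,Meles_major),Ailuropoda_litoralis),Capsella_orientalis).
That clade contains 4 terminal taxa: Ailuropoda_litoralis, Capsella_orientalis, Meles_major, Salmo_litoralis.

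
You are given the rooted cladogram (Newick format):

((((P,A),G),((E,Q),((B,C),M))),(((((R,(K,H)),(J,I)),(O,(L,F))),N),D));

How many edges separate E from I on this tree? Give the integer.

The MRCA of E and I is the root of the tree.
From E up to that node: 4 branches. From I up to the same node: 6 branches. Total: 4 + 6 = 10.

10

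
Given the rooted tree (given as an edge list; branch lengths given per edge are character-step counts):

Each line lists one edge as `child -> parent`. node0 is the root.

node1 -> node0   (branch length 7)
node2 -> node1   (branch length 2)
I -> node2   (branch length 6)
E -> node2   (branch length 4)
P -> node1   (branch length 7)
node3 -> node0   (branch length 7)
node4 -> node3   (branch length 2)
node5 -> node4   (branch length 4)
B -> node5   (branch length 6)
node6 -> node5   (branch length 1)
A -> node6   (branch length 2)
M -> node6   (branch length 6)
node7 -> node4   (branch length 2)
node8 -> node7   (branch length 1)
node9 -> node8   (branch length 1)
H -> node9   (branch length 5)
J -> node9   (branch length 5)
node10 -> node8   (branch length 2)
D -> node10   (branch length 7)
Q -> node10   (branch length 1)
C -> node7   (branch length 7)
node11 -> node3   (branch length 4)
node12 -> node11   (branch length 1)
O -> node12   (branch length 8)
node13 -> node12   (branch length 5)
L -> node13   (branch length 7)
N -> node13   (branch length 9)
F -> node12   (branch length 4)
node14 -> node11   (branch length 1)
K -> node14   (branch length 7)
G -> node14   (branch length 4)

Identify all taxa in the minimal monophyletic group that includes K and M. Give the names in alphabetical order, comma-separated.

Tracing K: it sits inside (K,G).
Tracing M: it sits inside (A,M).
The smallest clade enclosing both is (((B,(A,M)),(((H,J),(D,Q)),C)),((O,(L,N),F),(K,G))); the answer is its 14 terminal taxa in alphabetical order.

A, B, C, D, F, G, H, J, K, L, M, N, O, Q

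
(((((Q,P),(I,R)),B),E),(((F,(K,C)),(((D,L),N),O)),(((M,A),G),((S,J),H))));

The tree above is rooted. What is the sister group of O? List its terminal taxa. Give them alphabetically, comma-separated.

O attaches to the tree at the node subtending (((D,L),N),O).
The other lineage descending from that same node — the sister group — is ((D,L),N); its 3 tips in alphabetical order are the answer.

D, L, N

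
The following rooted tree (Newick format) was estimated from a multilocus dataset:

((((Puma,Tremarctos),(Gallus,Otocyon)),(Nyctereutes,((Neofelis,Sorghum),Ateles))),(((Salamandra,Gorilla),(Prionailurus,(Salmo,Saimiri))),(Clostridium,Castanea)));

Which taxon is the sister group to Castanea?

Clostridium

Castanea attaches to the tree at the node subtending (Clostridium,Castanea).
The other lineage descending from that same node — the sister group — is the single tip Clostridium.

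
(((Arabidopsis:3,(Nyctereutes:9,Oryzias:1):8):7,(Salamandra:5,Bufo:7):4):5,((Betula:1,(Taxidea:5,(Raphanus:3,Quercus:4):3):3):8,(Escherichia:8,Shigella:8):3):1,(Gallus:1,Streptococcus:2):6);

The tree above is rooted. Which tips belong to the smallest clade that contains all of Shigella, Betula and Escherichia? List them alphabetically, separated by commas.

Tracing Shigella: it sits inside (Escherichia,Shigella).
Tracing Betula: it sits inside (Betula,(Taxidea,(Raphanus,Quercus))).
Tracing Escherichia: it sits inside (Escherichia,Shigella).
The smallest clade enclosing all 3 is ((Betula,(Taxidea,(Raphanus,Quercus))),(Escherichia,Shigella)); the answer is its 6 terminal taxa in alphabetical order.

Betula, Escherichia, Quercus, Raphanus, Shigella, Taxidea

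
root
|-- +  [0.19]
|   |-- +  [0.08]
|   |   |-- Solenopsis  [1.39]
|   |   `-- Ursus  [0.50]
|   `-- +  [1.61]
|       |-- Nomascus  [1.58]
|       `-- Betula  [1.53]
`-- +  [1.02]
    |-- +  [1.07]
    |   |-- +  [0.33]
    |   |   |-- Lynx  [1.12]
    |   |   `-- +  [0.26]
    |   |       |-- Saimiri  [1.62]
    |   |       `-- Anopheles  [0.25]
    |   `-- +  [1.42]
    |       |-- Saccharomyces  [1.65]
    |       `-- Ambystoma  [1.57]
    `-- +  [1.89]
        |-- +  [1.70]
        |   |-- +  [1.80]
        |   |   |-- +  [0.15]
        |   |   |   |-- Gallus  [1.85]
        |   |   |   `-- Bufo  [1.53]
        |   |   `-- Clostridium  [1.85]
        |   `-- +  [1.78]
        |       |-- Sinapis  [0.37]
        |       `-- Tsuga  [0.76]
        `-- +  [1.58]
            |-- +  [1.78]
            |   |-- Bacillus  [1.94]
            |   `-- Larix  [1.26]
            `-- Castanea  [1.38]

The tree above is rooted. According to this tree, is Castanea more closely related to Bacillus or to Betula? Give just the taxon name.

Bacillus

The MRCA of Castanea and Bacillus subtends ((Bacillus,Larix),Castanea) (3 taxa).
The MRCA of Castanea and Betula is the root, subtending the entire tree (17 taxa).
The first is nested inside the second, so Castanea shares a more recent common ancestor with Bacillus.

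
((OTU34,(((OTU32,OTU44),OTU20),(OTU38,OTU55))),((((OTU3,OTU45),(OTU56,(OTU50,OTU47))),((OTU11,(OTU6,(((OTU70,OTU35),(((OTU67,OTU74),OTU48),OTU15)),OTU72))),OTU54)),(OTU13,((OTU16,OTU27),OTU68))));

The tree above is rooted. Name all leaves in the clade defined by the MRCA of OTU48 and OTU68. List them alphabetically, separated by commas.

Tracing OTU48: it sits inside ((OTU67,OTU74),OTU48).
Tracing OTU68: it sits inside ((OTU16,OTU27),OTU68).
The smallest clade enclosing both is ((((OTU3,OTU45),(OTU56,(OTU50,OTU47))),((OTU11,(OTU6,(((OTU70,OTU35),(((OTU67,OTU74),OTU48),OTU15)),OTU72))),OTU54)),(OTU13,((OTU16,OTU27),OTU68))); the answer is its 19 terminal taxa in alphabetical order.

OTU11, OTU13, OTU15, OTU16, OTU27, OTU3, OTU35, OTU45, OTU47, OTU48, OTU50, OTU54, OTU56, OTU6, OTU67, OTU68, OTU70, OTU72, OTU74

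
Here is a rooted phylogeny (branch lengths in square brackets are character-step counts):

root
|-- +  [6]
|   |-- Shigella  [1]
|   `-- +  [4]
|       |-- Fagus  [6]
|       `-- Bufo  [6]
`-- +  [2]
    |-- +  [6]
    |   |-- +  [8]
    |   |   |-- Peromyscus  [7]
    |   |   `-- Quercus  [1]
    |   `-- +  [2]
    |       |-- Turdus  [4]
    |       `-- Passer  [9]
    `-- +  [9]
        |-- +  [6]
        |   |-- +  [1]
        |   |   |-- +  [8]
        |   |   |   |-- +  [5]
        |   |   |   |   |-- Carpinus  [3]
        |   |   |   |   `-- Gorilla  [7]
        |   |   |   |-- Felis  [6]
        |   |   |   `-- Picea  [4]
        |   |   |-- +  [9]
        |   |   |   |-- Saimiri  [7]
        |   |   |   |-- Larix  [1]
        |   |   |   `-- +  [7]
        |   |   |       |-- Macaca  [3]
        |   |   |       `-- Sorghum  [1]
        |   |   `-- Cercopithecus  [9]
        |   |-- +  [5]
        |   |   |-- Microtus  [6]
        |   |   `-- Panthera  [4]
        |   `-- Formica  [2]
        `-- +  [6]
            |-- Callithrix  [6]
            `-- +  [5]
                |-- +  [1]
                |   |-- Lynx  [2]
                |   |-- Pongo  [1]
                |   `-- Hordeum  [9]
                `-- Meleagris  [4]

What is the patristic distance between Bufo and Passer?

The path runs Bufo → … → MRCA → … → Passer; the MRCA is the root of the tree.
Branch lengths along that path: 6 + 4 + 6 + 2 + 6 + 2 + 9 = 35.

35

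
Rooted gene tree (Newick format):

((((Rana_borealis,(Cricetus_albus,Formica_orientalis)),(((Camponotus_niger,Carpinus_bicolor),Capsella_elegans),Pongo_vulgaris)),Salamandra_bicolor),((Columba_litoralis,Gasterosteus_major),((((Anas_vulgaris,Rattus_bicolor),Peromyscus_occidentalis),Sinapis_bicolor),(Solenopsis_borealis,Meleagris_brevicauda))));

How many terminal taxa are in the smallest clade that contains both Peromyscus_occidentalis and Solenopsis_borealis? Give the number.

6

The MRCA of Peromyscus_occidentalis and Solenopsis_borealis is the node subtending ((((Anas_vulgaris,Rattus_bicolor),Peromyscus_occidentalis),Sinapis_bicolor),(Solenopsis_borealis,Meleagris_brevicauda)).
That clade contains 6 terminal taxa: Anas_vulgaris, Meleagris_brevicauda, Peromyscus_occidentalis, Rattus_bicolor, Sinapis_bicolor, Solenopsis_borealis.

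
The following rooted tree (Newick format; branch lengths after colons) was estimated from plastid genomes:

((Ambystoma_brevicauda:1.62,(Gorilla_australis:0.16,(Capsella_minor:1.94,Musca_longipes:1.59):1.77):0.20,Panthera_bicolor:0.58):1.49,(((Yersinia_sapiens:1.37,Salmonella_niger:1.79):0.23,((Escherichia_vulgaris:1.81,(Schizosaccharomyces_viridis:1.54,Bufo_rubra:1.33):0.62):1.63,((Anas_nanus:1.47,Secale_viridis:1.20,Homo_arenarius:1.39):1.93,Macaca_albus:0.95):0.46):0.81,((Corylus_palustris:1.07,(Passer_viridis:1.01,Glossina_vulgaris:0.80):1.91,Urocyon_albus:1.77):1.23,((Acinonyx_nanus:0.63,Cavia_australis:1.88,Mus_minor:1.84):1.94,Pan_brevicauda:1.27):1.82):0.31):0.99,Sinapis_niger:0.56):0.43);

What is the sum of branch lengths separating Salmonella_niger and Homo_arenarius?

6.61

The path runs Salmonella_niger → … → MRCA → … → Homo_arenarius; the MRCA is the node subtending ((Yersinia_sapiens,Salmonella_niger),((Escherichia_vulgaris,(Schizosaccharomyces_viridis,Bufo_rubra)),((Anas_nanus,Secale_viridis,Homo_arenarius),Macaca_albus)),((Corylus_palustris,(Passer_viridis,Glossina_vulgaris),Urocyon_albus),((Acinonyx_nanus,Cavia_australis,Mus_minor),Pan_brevicauda))).
Branch lengths along that path: 1.79 + 0.23 + 0.81 + 0.46 + 1.93 + 1.39 = 6.61.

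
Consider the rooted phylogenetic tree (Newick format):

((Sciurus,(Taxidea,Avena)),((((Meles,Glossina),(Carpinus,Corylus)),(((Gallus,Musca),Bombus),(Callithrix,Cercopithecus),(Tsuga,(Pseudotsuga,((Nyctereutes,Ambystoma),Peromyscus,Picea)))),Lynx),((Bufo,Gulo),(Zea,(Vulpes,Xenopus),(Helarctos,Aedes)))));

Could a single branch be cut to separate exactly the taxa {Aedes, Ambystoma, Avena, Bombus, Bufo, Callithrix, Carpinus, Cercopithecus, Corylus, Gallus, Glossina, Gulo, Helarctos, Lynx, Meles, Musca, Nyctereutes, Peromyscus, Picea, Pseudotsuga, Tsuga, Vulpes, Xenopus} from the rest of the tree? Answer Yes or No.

No

The MRCA of the listed taxa is the root, so the smallest clade containing them is the whole tree.
That clade also contains Sciurus, Taxidea, Zea, which are not in the proposed group, so the group is not monophyletic.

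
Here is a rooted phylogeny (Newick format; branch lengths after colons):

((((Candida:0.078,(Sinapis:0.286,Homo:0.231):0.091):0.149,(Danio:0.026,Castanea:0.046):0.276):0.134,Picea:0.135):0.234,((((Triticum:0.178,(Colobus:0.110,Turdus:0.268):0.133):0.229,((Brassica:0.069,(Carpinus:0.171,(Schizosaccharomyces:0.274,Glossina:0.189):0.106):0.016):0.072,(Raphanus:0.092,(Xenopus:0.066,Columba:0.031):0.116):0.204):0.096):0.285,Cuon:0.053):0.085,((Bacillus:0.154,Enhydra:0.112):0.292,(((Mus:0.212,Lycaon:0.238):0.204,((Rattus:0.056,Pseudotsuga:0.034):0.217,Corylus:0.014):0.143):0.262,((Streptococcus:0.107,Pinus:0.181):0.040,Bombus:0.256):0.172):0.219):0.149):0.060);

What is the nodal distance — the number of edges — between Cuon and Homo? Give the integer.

The MRCA of Cuon and Homo is the root of the tree.
From Cuon up to that node: 3 branches. From Homo up to the same node: 5 branches. Total: 3 + 5 = 8.

8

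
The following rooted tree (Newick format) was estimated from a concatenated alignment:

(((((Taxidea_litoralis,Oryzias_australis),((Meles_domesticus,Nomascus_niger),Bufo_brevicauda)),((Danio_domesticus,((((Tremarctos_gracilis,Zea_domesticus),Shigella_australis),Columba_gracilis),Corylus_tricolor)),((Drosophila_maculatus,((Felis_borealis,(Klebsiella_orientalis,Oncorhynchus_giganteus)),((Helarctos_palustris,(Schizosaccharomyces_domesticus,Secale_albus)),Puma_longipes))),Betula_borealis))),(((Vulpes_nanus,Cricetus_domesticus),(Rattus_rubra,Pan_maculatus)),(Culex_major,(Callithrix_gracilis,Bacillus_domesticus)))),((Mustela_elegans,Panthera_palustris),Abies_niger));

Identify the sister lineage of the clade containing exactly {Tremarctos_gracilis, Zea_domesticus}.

Shigella_australis

The clade containing exactly {Tremarctos_gracilis, Zea_domesticus} attaches to the tree at the node subtending ((Tremarctos_gracilis,Zea_domesticus),Shigella_australis).
The other lineage descending from that same node — the sister group — is the single tip Shigella_australis.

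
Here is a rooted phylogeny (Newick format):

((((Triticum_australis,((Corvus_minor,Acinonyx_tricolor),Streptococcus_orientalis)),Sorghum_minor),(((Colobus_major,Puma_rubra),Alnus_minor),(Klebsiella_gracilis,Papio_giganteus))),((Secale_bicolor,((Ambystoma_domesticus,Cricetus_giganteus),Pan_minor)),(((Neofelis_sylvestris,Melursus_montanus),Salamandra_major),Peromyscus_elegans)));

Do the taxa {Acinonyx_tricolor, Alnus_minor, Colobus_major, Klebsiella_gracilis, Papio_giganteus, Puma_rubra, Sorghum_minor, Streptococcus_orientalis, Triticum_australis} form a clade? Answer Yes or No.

The MRCA of the listed taxa subtends (((Triticum_australis,((Corvus_minor,Acinonyx_tricolor),Streptococcus_orientalis)),Sorghum_minor),(((Colobus_major,Puma_rubra),Alnus_minor),(Klebsiella_gracilis,Papio_giganteus))).
That clade also contains Corvus_minor, which is not in the proposed group, so the group is not monophyletic.

No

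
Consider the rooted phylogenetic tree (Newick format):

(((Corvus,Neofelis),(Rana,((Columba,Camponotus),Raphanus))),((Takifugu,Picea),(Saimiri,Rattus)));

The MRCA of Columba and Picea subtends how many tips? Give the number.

10

The MRCA of Columba and Picea is the root, so the clade is the entire tree.
That clade contains 10 terminal taxa: Camponotus, Columba, Corvus, Neofelis, Picea, Rana, Raphanus, Rattus, Saimiri, Takifugu.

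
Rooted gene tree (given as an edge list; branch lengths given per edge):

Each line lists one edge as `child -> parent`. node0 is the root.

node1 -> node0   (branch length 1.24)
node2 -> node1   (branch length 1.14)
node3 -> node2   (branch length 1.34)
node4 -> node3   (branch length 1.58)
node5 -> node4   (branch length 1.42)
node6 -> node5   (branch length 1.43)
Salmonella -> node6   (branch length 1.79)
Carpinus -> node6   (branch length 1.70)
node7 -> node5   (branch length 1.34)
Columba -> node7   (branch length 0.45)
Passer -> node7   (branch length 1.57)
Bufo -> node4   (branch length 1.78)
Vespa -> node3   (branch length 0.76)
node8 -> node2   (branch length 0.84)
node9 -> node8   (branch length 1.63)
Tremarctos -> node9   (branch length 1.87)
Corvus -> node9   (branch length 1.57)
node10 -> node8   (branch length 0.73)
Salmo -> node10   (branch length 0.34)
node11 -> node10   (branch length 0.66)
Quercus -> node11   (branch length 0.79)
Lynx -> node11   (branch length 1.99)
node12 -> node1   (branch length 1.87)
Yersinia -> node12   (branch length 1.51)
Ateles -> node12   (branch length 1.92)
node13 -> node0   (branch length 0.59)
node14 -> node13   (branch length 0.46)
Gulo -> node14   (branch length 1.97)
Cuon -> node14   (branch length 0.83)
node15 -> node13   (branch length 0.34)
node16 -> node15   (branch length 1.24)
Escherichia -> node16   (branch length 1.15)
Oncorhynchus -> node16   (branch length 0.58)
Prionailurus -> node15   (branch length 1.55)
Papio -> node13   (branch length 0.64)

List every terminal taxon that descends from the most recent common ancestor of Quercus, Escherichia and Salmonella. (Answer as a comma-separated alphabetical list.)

Ateles, Bufo, Carpinus, Columba, Corvus, Cuon, Escherichia, Gulo, Lynx, Oncorhynchus, Papio, Passer, Prionailurus, Quercus, Salmo, Salmonella, Tremarctos, Vespa, Yersinia

Tracing Quercus: it sits inside (Quercus,Lynx).
Tracing Escherichia: it sits inside (Escherichia,Oncorhynchus).
Tracing Salmonella: it sits inside (Salmonella,Carpinus).
The smallest clade enclosing all 3 is the whole tree (their MRCA is the root), so the answer is all 19 tips in alphabetical order.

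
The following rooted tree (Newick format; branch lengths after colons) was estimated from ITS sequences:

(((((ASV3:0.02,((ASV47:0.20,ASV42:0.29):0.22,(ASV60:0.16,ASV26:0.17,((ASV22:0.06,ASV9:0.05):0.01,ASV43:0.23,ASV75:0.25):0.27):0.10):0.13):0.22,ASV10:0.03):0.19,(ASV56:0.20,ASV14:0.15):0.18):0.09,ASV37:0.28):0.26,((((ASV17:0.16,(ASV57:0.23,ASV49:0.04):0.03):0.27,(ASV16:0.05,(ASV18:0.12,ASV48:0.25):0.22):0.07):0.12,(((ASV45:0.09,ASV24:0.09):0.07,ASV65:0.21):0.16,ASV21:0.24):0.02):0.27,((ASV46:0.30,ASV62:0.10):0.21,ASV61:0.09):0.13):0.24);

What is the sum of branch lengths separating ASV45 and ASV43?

The path runs ASV45 → … → MRCA → … → ASV43; the MRCA is the root of the tree.
Branch lengths along that path: 0.09 + 0.07 + 0.16 + 0.02 + 0.27 + 0.24 + 0.26 + 0.09 + 0.19 + 0.22 + 0.13 + 0.10 + 0.27 + 0.23 = 2.34.

2.34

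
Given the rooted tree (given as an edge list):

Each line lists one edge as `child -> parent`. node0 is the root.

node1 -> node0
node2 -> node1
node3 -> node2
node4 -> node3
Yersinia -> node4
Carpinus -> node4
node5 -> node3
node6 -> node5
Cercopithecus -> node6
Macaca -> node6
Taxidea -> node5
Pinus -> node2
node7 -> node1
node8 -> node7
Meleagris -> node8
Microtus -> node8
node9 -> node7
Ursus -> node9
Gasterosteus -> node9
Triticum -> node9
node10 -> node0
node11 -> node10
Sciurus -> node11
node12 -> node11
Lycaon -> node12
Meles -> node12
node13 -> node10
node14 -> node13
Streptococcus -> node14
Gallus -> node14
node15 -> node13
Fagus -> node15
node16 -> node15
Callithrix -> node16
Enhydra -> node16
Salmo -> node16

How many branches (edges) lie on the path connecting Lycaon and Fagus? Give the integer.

The MRCA of Lycaon and Fagus is the node subtending ((Sciurus,(Lycaon,Meles)),((Streptococcus,Gallus),(Fagus,(Callithrix,Enhydra,Salmo)))).
From Lycaon up to that node: 3 branches. From Fagus up to the same node: 3 branches. Total: 3 + 3 = 6.

6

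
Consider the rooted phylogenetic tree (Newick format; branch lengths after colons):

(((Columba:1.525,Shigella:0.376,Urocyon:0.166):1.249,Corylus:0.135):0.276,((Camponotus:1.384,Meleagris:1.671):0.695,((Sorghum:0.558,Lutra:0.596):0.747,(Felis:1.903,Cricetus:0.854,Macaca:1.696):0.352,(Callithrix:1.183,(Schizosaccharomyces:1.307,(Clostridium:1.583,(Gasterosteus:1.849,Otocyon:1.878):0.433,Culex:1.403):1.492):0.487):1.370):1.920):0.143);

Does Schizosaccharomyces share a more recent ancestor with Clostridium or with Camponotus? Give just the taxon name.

The MRCA of Schizosaccharomyces and Clostridium subtends (Schizosaccharomyces,(Clostridium,(Gasterosteus,Otocyon),Culex)) (5 taxa).
The MRCA of Schizosaccharomyces and Camponotus subtends ((Camponotus,Meleagris),((Sorghum,Lutra),(Felis,Cricetus,Macaca),(Callithrix,(Schizosaccharomyces,(Clostridium,(Gasterosteus,Otocyon),Culex))))) (13 taxa).
The first is nested inside the second, so Schizosaccharomyces shares a more recent common ancestor with Clostridium.

Clostridium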